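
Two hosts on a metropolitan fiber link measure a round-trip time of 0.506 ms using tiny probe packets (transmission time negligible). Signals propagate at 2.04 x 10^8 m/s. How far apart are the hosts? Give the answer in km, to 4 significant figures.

51.61 km

One-way propagation = RTT/2 = 0.253 ms.
d = s × t = 204000000 × 0.000253 = 51.61 km.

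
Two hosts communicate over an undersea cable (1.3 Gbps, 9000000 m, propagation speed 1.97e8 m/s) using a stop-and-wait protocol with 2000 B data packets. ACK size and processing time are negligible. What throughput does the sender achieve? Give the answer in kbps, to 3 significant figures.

t_tx = L/R = 16000/1300000000 = 1.23077e-05 s.
t_prop = 9000000/197000000 = 0.0456853 s; RTT = 0.0913706 s.
Cycle = t_tx + RTT = 0.0913829 s.
Throughput = L / cycle = 16000 / 0.0913829 = 175 kbps.

175 kbps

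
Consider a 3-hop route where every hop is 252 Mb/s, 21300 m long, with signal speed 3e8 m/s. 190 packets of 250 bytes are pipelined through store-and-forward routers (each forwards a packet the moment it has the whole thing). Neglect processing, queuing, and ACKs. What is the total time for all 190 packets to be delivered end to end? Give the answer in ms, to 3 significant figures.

Per-hop transmission t_tx = L/R = 2000/252000000 = 0.00793651 ms.
Per-hop propagation t_prop = 21300/300000000 = 0.071 ms.
Pipeline fill: first packet needs 3·t_tx to clear all hops; remaining 189 packets each add one t_tx.
Total = (3+190-1)·t_tx + 3·t_prop = 192·0.00793651 + 3·0.071 = 1.74 ms.

1.74 ms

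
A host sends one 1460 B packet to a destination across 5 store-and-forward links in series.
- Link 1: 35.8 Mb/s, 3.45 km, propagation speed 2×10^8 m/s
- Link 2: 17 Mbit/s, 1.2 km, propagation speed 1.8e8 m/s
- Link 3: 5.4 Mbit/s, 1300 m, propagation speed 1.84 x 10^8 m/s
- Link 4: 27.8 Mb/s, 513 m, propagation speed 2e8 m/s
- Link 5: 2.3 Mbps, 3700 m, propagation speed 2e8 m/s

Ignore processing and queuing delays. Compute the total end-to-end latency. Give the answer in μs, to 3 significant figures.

8730 μs

L = 1460 × 8 = 11680 bits.
Transmission delays (L/R per hop): 326.257, 687.059, 2162.96, 420.144, 5078.26 μs; sum = 8674.68 μs.
Propagation delays (d/s per hop): 17.25, 6.66667, 7.06522, 2.565, 18.5 μs; sum = 52.0469 μs.
End-to-end = 8730 μs.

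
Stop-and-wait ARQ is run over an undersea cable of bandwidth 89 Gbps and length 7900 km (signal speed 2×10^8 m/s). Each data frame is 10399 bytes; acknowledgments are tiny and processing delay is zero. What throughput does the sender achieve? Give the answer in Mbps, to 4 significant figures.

t_tx = L/R = 83192/89000000000 = 9.34742e-07 s.
t_prop = 7900000/200000000 = 0.0395 s; RTT = 0.079 s.
Cycle = t_tx + RTT = 0.0790009 s.
Throughput = L / cycle = 83192 / 0.0790009 = 1.053 Mbps.

1.053 Mbps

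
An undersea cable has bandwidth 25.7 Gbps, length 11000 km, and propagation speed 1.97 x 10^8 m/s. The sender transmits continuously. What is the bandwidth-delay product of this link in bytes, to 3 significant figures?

179000000 bytes

Propagation delay = 11000000 / 197000000 = 0.0558376 s.
BDP = R × t_prop = 25700000000 × 0.0558376 = 1435030000 bits.
In bytes: 1435030000/8 = 179000000 bytes.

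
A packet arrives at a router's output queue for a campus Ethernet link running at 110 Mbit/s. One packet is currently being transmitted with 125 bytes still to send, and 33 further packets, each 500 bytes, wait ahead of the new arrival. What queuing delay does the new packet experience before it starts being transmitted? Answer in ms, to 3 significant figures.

Each queued packet: L/R = 4000/110000000 = 0.0363636 ms.
33 queued → 1.2 ms.
Plus remaining 1000 bits of current packet: 0.00909091 ms.
Queuing delay = 1.21 ms.

1.21 ms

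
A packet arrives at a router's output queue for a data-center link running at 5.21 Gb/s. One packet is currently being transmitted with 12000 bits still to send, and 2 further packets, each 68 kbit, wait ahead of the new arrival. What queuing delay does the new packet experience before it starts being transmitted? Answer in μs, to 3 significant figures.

28.4 μs

Each queued packet: L/R = 68000/5210000000 = 13.0518 μs.
2 queued → 26.1036 μs.
Plus remaining 12000 bits of current packet: 2.30326 μs.
Queuing delay = 28.4 μs.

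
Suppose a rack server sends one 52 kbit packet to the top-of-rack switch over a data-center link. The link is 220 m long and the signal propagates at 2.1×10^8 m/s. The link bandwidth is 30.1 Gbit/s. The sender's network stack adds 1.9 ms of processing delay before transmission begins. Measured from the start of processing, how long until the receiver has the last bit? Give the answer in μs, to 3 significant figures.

1900 μs

L = 52000 bits.
Transmission delay = L/R = 52000 / 30100000000 = 1.72757 μs.
Propagation delay = d/s = 220 m / 210000000 m/s = 1.04762 μs.
Plus processing delay 1.9 ms = 1900 μs.
Total = 1900 μs.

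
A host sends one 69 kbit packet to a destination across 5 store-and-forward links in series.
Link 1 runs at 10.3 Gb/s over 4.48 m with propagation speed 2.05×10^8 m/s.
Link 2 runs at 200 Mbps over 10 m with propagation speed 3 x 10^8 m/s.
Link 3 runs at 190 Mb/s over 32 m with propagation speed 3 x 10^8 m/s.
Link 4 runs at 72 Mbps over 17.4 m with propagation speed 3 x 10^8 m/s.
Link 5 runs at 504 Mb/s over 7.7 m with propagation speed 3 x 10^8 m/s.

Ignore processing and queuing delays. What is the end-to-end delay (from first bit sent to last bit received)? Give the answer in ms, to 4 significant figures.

L = 69000 bits.
Transmission delays (L/R per hop): 0.00669903, 0.345, 0.363158, 0.958333, 0.136905 ms; sum = 1.8101 ms.
Propagation delays (d/s per hop): 2.18537e-05, 3.33333e-05, 0.000106667, 5.8e-05, 2.56667e-05 ms; sum = 0.00024552 ms.
End-to-end = 1.810 ms.

1.810 ms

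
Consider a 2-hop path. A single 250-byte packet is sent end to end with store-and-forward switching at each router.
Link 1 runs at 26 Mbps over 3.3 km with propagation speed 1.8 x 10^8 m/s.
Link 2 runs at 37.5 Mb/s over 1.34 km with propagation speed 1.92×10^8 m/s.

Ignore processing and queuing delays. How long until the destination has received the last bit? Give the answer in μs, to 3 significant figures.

156 μs

L = 250 × 8 = 2000 bits.
Transmission delays (L/R per hop): 76.9231, 53.3333 μs; sum = 130.256 μs.
Propagation delays (d/s per hop): 18.3333, 6.97917 μs; sum = 25.3125 μs.
End-to-end = 156 μs.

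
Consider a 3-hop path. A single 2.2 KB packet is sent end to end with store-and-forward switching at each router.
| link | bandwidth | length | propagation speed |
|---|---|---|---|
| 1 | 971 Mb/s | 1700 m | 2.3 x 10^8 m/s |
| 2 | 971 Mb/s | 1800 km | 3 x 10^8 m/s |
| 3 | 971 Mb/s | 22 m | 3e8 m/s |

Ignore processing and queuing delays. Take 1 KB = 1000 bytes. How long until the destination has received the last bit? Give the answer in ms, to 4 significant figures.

6.062 ms

L = 17600 bits.
Transmission delay per hop = L/R = 17600/971000000 = 0.0181256 ms; 3 hops → 0.0543769 ms.
Propagation delays (d/s per hop): 0.0073913, 6, 7.33333e-05 ms; sum = 6.00746 ms.
End-to-end = 6.062 ms.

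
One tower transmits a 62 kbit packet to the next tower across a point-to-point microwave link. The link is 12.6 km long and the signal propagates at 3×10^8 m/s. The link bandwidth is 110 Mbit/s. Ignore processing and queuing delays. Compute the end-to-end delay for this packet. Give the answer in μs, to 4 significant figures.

605.6 μs

L = 62000 bits.
Transmission delay = L/R = 62000 / 110000000 = 563.636 μs.
Propagation delay = d/s = 12600 m / 300000000 m/s = 42 μs.
Total = 605.6 μs.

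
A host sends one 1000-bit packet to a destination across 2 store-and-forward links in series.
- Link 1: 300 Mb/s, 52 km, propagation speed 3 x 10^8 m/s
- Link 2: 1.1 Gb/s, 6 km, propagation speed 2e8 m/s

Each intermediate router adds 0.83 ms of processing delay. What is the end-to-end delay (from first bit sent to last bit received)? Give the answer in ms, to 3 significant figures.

Transmission delays (L/R per hop): 0.00333333, 0.000909091 ms; sum = 0.00424242 ms.
Propagation delays (d/s per hop): 0.173333, 0.03 ms; sum = 0.203333 ms.
Processing at 1 router(s): 1 × 0.83 ms = 0.83 ms.
End-to-end = 1.04 ms.

1.04 ms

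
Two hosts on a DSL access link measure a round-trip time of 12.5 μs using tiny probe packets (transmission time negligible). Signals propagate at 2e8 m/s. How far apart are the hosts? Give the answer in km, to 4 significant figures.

1.250 km

One-way propagation = RTT/2 = 6.25 μs.
d = s × t = 200000000 × 6.25e-06 = 1.250 km.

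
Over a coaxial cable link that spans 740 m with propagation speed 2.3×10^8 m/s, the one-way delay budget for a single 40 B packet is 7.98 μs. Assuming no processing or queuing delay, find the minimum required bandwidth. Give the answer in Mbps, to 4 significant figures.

L = 320 bits.
Propagation delay = 740 / 2.3e+08 = 3.21739 μs.
Transmission budget = 7.98 − 3.21739 = 4.76261 μs.
R ≥ L / t_tx = 320 bits / 4.76261e-06 s = 67.19 Mbps.

67.19 Mbps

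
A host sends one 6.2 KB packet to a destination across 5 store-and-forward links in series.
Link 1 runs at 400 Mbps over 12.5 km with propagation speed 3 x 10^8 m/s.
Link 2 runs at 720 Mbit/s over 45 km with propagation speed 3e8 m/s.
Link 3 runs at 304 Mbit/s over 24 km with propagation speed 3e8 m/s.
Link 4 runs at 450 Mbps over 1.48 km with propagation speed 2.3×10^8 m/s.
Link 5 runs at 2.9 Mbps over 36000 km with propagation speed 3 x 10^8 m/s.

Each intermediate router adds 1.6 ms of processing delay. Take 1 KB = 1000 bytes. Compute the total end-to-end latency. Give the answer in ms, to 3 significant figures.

L = 49600 bits.
Transmission delays (L/R per hop): 0.124, 0.0688889, 0.163158, 0.110222, 17.1034 ms; sum = 17.5697 ms.
Propagation delays (d/s per hop): 0.0416667, 0.15, 0.08, 0.00643478, 120 ms; sum = 120.278 ms.
Processing at 4 router(s): 4 × 1.6 ms = 6.4 ms.
End-to-end = 144 ms.

144 ms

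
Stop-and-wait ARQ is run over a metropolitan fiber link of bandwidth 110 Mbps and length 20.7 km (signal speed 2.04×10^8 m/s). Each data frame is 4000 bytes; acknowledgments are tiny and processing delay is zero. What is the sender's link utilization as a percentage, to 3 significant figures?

t_tx = L/R = 32000/110000000 = 0.000290909 s.
t_prop = 20700/204000000 = 0.000101471 s; RTT = 0.000202941 s.
Cycle = t_tx + RTT = 0.00049385 s.
Utilization = t_tx / cycle = 0.000290909/0.00049385 = 58.9 %.

58.9 %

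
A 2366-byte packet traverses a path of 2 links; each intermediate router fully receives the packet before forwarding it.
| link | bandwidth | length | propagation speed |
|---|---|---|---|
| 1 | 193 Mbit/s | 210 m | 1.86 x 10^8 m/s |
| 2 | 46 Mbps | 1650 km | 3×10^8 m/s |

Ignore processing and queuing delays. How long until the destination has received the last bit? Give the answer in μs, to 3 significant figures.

6010 μs

L = 2366 × 8 = 18928 bits.
Transmission delays (L/R per hop): 98.0725, 411.478 μs; sum = 509.551 μs.
Propagation delays (d/s per hop): 1.12903, 5500 μs; sum = 5501.13 μs.
End-to-end = 6010 μs.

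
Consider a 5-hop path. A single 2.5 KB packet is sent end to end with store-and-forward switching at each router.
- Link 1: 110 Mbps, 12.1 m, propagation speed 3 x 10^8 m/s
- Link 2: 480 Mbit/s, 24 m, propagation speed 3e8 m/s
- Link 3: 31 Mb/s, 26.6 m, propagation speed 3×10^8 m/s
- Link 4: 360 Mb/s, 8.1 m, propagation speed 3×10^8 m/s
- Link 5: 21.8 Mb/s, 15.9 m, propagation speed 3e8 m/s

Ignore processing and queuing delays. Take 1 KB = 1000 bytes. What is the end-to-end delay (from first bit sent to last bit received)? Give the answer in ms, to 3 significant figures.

L = 20000 bits.
Transmission delays (L/R per hop): 0.181818, 0.0416667, 0.645161, 0.0555556, 0.917431 ms; sum = 1.84163 ms.
Propagation delays (d/s per hop): 4.03333e-05, 8e-05, 8.86667e-05, 2.7e-05, 5.3e-05 ms; sum = 0.000289 ms.
End-to-end = 1.84 ms.

1.84 ms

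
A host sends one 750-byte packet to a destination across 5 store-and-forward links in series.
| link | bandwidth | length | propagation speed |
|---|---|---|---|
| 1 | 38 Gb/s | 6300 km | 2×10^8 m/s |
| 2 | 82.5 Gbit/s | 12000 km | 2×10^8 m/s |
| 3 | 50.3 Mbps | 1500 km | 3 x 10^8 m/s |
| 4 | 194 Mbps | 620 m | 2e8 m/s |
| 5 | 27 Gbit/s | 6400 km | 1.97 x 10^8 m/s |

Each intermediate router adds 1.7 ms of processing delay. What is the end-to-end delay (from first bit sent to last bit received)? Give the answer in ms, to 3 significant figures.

L = 750 × 8 = 6000 bits.
Transmission delays (L/R per hop): 0.000157895, 7.27273e-05, 0.119284, 0.0309278, 0.000222222 ms; sum = 0.150665 ms.
Propagation delays (d/s per hop): 31.5, 60, 5, 0.0031, 32.4873 ms; sum = 128.99 ms.
Processing at 4 router(s): 4 × 1.7 ms = 6.8 ms.
End-to-end = 136 ms.

136 ms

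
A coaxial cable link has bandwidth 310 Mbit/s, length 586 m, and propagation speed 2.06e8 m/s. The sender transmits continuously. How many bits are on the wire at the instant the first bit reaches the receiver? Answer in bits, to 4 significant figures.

881.8 bits

Propagation delay = 586 / 206000000 = 2.84466e-06 s.
BDP = R × t_prop = 310000000 × 2.84466e-06 = 881.845 bits.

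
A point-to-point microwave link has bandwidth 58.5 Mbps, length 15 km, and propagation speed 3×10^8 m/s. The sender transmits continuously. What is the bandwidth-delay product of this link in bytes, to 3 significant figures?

Propagation delay = 15000 / 300000000 = 5e-05 s.
BDP = R × t_prop = 58500000 × 5e-05 = 2925 bits.
In bytes: 2925/8 = 366 bytes.

366 bytes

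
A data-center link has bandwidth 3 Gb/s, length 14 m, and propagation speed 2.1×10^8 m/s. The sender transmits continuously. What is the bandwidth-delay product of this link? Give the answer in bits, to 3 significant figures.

Propagation delay = 14 / 210000000 = 6.66667e-08 s.
BDP = R × t_prop = 3000000000 × 6.66667e-08 = 200 bits.

200 bits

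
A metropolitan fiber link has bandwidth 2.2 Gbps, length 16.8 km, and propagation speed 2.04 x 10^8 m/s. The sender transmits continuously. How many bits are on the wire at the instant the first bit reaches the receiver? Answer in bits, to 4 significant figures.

181200 bits

Propagation delay = 16800 / 204000000 = 8.23529e-05 s.
BDP = R × t_prop = 2200000000 × 8.23529e-05 = 181176 bits.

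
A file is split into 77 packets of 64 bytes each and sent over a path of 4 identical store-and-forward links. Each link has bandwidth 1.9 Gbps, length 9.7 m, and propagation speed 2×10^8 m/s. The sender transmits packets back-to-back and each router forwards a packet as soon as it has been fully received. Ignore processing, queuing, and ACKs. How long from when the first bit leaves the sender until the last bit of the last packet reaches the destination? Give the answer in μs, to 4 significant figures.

21.75 μs

Per-hop transmission t_tx = L/R = 512/1900000000 = 0.269474 μs.
Per-hop propagation t_prop = 9.7/200000000 = 0.0485 μs.
Pipeline fill: first packet needs 4·t_tx to clear all hops; remaining 76 packets each add one t_tx.
Total = (4+77-1)·t_tx + 4·t_prop = 80·0.269474 + 4·0.0485 = 21.75 μs.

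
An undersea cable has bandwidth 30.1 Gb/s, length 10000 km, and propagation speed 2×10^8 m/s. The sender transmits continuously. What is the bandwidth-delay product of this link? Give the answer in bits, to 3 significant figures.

1510000000 bits

Propagation delay = 10000000 / 200000000 = 0.05 s.
BDP = R × t_prop = 30100000000 × 0.05 = 1505000000 bits.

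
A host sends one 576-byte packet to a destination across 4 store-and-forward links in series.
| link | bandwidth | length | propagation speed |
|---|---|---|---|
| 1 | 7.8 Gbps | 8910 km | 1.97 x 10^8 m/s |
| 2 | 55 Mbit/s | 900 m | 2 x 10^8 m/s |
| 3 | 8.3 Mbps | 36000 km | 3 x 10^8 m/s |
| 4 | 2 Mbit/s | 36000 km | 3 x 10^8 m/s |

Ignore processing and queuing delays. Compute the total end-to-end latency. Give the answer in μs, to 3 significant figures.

288000 μs

L = 576 × 8 = 4608 bits.
Transmission delays (L/R per hop): 0.590769, 83.7818, 555.181, 2304 μs; sum = 2943.55 μs.
Propagation delays (d/s per hop): 45228.4, 4.5, 120000, 120000 μs; sum = 285233 μs.
End-to-end = 288000 μs.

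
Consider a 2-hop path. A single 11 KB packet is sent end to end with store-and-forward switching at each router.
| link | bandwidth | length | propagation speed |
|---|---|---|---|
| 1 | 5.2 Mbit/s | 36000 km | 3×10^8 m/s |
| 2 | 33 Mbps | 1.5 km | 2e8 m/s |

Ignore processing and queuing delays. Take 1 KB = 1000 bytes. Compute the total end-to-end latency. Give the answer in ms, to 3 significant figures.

140 ms

L = 88000 bits.
Transmission delays (L/R per hop): 16.9231, 2.66667 ms; sum = 19.5897 ms.
Propagation delays (d/s per hop): 120, 0.0075 ms; sum = 120.008 ms.
End-to-end = 140 ms.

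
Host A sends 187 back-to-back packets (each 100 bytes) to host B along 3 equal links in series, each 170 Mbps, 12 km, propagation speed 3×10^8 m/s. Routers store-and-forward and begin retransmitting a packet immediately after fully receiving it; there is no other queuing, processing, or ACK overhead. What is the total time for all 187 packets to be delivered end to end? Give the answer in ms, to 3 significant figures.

Per-hop transmission t_tx = L/R = 800/170000000 = 0.00470588 ms.
Per-hop propagation t_prop = 12000/300000000 = 0.04 ms.
Pipeline fill: first packet needs 3·t_tx to clear all hops; remaining 186 packets each add one t_tx.
Total = (3+187-1)·t_tx + 3·t_prop = 189·0.00470588 + 3·0.04 = 1.01 ms.

1.01 ms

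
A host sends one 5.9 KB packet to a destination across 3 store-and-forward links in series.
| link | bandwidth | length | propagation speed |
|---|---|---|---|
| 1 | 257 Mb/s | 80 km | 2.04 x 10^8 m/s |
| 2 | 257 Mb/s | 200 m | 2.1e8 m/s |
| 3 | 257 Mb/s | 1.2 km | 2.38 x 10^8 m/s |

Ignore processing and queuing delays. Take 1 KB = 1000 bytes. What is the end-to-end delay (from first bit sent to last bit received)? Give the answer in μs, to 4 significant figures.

949.1 μs

L = 47200 bits.
Transmission delay per hop = L/R = 47200/257000000 = 183.658 μs; 3 hops → 550.973 μs.
Propagation delays (d/s per hop): 392.157, 0.952381, 5.04202 μs; sum = 398.151 μs.
End-to-end = 949.1 μs.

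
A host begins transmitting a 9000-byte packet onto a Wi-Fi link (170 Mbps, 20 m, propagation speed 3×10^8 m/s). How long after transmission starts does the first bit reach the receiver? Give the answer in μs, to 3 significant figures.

0.0667 μs

First bit experiences only propagation delay: d/s = 20/300000000 = 0.0667 μs.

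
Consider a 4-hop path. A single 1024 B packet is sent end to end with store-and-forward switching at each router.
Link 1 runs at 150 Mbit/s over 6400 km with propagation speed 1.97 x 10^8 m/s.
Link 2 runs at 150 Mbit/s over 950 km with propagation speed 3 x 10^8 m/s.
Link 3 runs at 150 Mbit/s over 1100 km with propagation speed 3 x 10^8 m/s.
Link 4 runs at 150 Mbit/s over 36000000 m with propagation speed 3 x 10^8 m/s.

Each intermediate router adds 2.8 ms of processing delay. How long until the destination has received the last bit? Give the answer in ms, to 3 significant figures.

168 ms

L = 1024 × 8 = 8192 bits.
Transmission delay per hop = L/R = 8192/150000000 = 0.0546133 ms; 4 hops → 0.218453 ms.
Propagation delays (d/s per hop): 32.4873, 3.16667, 3.66667, 120 ms; sum = 159.321 ms.
Processing at 3 router(s): 3 × 2.8 ms = 8.4 ms.
End-to-end = 168 ms.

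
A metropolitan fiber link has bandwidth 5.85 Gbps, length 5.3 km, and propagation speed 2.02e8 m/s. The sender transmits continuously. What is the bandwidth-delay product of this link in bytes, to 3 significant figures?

Propagation delay = 5300 / 202000000 = 2.62376e-05 s.
BDP = R × t_prop = 5850000000 × 2.62376e-05 = 153490 bits.
In bytes: 153490/8 = 19200 bytes.

19200 bytes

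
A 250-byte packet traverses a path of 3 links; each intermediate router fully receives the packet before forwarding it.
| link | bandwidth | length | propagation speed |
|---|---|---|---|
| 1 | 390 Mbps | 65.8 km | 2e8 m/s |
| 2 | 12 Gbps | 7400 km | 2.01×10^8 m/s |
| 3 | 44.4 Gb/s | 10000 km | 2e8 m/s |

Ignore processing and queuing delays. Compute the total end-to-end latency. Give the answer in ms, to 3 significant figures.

L = 250 × 8 = 2000 bits.
Transmission delays (L/R per hop): 0.00512821, 0.000166667, 4.5045e-05 ms; sum = 0.00533992 ms.
Propagation delays (d/s per hop): 0.329, 36.8159, 50 ms; sum = 87.1449 ms.
End-to-end = 87.2 ms.

87.2 ms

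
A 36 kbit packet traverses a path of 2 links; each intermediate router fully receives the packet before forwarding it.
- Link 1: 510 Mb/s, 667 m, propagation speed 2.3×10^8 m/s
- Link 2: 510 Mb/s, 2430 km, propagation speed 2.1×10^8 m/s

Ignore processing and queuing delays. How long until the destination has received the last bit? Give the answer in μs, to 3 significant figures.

L = 36000 bits.
Transmission delay per hop = L/R = 36000/510000000 = 70.5882 μs; 2 hops → 141.176 μs.
Propagation delays (d/s per hop): 2.9, 11571.4 μs; sum = 11574.3 μs.
End-to-end = 11700 μs.

11700 μs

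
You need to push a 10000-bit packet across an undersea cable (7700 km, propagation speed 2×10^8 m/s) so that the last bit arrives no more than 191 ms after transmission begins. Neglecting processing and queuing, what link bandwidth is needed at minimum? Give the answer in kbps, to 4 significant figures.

Propagation delay = 7700000 / 200000000 = 38.5 ms.
Transmission budget = 191 − 38.5 = 152.5 ms.
R ≥ L / t_tx = 10000 bits / 0.1525 s = 65.57 kbps.

65.57 kbps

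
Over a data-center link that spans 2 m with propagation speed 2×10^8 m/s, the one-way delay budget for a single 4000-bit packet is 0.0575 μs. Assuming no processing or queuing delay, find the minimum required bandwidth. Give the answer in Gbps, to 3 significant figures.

84.2 Gbps

Propagation delay = 2 / 200000000 = 0.01 μs.
Transmission budget = 0.0575 − 0.01 = 0.0475 μs.
R ≥ L / t_tx = 4000 bits / 4.75e-08 s = 84.2 Gbps.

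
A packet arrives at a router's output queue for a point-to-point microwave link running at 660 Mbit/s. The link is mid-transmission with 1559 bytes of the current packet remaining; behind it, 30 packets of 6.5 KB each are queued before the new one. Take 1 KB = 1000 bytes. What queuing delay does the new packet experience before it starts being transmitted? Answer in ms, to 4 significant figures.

Each queued packet: L/R = 52000/660000000 = 0.0787879 ms.
30 queued → 2.36364 ms.
Plus remaining 12472 bits of current packet: 0.018897 ms.
Queuing delay = 2.383 ms.

2.383 ms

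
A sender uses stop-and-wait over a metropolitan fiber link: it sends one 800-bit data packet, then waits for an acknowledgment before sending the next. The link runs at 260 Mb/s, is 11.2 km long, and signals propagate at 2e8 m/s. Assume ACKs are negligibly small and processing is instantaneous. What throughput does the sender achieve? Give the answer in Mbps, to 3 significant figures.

6.95 Mbps

t_tx = L/R = 800/260000000 = 3.07692e-06 s.
t_prop = 11200/200000000 = 5.6e-05 s; RTT = 0.000112 s.
Cycle = t_tx + RTT = 0.000115077 s.
Throughput = L / cycle = 800 / 0.000115077 = 6.95 Mbps.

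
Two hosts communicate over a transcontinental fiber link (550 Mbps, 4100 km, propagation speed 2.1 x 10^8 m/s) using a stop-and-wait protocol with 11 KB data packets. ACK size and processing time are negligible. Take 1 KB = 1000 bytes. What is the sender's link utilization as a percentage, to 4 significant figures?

t_tx = L/R = 88000/550000000 = 0.00016 s.
t_prop = 4100000/210000000 = 0.0195238 s; RTT = 0.0390476 s.
Cycle = t_tx + RTT = 0.0392076 s.
Utilization = t_tx / cycle = 0.00016/0.0392076 = 0.4081 %.

0.4081 %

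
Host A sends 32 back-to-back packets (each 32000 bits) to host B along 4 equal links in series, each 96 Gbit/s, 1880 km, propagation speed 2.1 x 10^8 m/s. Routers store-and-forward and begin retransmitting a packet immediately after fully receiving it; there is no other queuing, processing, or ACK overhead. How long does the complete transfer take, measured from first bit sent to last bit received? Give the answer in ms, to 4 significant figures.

35.82 ms

Per-hop transmission t_tx = L/R = 32000/96000000000 = 0.000333333 ms.
Per-hop propagation t_prop = 1880000/210000000 = 8.95238 ms.
Pipeline fill: first packet needs 4·t_tx to clear all hops; remaining 31 packets each add one t_tx.
Total = (4+32-1)·t_tx + 4·t_prop = 35·0.000333333 + 4·8.95238 = 35.82 ms.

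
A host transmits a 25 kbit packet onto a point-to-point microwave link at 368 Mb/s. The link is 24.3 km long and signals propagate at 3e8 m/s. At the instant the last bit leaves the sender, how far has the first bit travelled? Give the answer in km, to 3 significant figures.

t_tx = L/R = 25000/368000000 = 6.79348e-05 s.
Distance = s × t_tx = 300000000 × 6.79348e-05 = 20.4 km.

20.4 km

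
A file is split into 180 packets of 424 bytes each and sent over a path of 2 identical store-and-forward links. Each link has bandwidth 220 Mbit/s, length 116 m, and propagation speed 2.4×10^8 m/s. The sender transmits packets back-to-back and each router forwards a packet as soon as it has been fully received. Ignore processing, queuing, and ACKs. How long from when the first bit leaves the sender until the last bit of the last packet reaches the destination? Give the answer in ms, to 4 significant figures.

2.792 ms

Per-hop transmission t_tx = L/R = 3392/220000000 = 0.0154182 ms.
Per-hop propagation t_prop = 116/240000000 = 0.000483333 ms.
Pipeline fill: first packet needs 2·t_tx to clear all hops; remaining 179 packets each add one t_tx.
Total = (2+180-1)·t_tx + 2·t_prop = 181·0.0154182 + 2·0.000483333 = 2.792 ms.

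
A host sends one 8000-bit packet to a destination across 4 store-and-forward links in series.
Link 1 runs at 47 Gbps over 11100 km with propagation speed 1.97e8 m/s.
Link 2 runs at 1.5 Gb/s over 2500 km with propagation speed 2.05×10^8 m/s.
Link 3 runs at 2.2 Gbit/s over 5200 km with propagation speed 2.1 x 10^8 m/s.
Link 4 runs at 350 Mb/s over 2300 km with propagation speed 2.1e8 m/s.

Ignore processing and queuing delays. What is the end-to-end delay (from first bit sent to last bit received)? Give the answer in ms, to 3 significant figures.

104 ms

Transmission delays (L/R per hop): 0.000170213, 0.00533333, 0.00363636, 0.0228571 ms; sum = 0.0319971 ms.
Propagation delays (d/s per hop): 56.3452, 12.1951, 24.7619, 10.9524 ms; sum = 104.255 ms.
End-to-end = 104 ms.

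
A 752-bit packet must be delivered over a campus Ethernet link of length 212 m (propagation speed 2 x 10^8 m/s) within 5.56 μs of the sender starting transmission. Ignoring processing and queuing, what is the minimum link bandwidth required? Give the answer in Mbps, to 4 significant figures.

Propagation delay = 212 / 200000000 = 1.06 μs.
Transmission budget = 5.56 − 1.06 = 4.5 μs.
R ≥ L / t_tx = 752 bits / 4.5e-06 s = 167.1 Mbps.

167.1 Mbps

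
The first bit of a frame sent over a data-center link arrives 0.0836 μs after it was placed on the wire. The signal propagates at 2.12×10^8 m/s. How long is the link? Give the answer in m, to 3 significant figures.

d = s × t_prop = 212000000 × 8.36e-08 = 17.7 m.

17.7 m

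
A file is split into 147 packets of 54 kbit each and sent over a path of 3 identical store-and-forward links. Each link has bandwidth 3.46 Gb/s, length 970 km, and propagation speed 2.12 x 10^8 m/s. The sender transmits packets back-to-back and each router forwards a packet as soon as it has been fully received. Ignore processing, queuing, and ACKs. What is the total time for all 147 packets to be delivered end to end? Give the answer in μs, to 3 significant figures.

Per-hop transmission t_tx = L/R = 54000/3460000000 = 15.6069 μs.
Per-hop propagation t_prop = 970000/212000000 = 4575.47 μs.
Pipeline fill: first packet needs 3·t_tx to clear all hops; remaining 146 packets each add one t_tx.
Total = (3+147-1)·t_tx + 3·t_prop = 149·15.6069 + 3·4575.47 = 16100 μs.

16100 μs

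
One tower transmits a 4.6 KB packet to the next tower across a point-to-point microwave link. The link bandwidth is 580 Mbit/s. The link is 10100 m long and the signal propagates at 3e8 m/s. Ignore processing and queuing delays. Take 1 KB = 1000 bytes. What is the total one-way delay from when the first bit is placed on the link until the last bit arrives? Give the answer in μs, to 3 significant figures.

97.1 μs

L = 36800 bits.
Transmission delay = L/R = 36800 / 580000000 = 63.4483 μs.
Propagation delay = d/s = 10100 m / 300000000 m/s = 33.6667 μs.
Total = 97.1 μs.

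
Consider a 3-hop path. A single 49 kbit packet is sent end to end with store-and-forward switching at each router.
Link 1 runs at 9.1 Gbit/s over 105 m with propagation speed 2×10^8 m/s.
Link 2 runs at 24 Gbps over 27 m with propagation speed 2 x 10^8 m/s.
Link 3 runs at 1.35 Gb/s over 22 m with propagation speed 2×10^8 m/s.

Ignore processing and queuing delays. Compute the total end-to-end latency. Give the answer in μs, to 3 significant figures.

L = 49000 bits.
Transmission delays (L/R per hop): 5.38462, 2.04167, 36.2963 μs; sum = 43.7226 μs.
Propagation delays (d/s per hop): 0.525, 0.135, 0.11 μs; sum = 0.77 μs.
End-to-end = 44.5 μs.

44.5 μs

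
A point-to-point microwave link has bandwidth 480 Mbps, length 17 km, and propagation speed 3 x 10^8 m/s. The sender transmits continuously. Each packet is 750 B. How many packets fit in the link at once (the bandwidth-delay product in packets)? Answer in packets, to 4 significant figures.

4.533 packets

Propagation delay = 17000 / 300000000 = 5.66667e-05 s.
BDP = R × t_prop = 480000000 × 5.66667e-05 = 27200 bits.
In packets of 6000 bits: 4.533 packets.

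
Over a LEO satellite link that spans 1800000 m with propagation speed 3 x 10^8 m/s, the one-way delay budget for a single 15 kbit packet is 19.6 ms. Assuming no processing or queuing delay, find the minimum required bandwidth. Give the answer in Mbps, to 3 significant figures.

1.10 Mbps

Propagation delay = 1800000 / 300000000 = 6 ms.
Transmission budget = 19.6 − 6 = 13.6 ms.
R ≥ L / t_tx = 15000 bits / 0.0136 s = 1.10 Mbps.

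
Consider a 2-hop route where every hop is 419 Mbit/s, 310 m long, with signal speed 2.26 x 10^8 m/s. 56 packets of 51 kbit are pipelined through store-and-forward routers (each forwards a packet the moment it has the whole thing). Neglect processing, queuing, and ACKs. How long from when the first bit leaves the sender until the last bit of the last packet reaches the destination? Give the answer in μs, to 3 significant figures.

Per-hop transmission t_tx = L/R = 51000/419000000 = 121.718 μs.
Per-hop propagation t_prop = 310/2.26e+08 = 1.37168 μs.
Pipeline fill: first packet needs 2·t_tx to clear all hops; remaining 55 packets each add one t_tx.
Total = (2+56-1)·t_tx + 2·t_prop = 57·121.718 + 2·1.37168 = 6940 μs.

6940 μs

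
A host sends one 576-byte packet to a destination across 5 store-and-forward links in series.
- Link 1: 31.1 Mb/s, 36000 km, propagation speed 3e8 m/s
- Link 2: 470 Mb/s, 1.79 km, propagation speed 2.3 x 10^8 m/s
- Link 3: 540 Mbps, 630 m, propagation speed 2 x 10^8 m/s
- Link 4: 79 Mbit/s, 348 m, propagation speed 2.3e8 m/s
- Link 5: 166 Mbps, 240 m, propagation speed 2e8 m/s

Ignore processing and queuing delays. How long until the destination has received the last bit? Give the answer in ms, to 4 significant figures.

L = 576 × 8 = 4608 bits.
Transmission delays (L/R per hop): 0.148167, 0.00980426, 0.00853333, 0.0583291, 0.027759 ms; sum = 0.252593 ms.
Propagation delays (d/s per hop): 120, 0.00778261, 0.00315, 0.00151304, 0.0012 ms; sum = 120.014 ms.
End-to-end = 120.3 ms.

120.3 ms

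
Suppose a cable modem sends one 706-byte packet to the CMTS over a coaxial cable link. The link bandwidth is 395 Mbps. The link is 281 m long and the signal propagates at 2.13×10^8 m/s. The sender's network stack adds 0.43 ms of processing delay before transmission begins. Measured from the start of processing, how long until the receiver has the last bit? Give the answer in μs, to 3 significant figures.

446 μs

L = 706 × 8 = 5648 bits.
Transmission delay = L/R = 5648 / 395000000 = 14.2987 μs.
Propagation delay = d/s = 281 m / 213000000 m/s = 1.31925 μs.
Plus processing delay 0.43 ms = 430 μs.
Total = 446 μs.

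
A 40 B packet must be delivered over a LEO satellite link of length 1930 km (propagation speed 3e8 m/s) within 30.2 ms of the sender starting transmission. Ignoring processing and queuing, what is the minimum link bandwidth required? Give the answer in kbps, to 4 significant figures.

L = 320 bits.
Propagation delay = 1930000 / 300000000 = 6.43333 ms.
Transmission budget = 30.2 − 6.43333 = 23.7667 ms.
R ≥ L / t_tx = 320 bits / 0.0237667 s = 13.46 kbps.

13.46 kbps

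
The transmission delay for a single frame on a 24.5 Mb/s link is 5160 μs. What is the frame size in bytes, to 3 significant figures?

15800 bytes

L = R × t_tx = 24500000 b/s × 0.00516 s = 126420 bits.
In bytes: 126420 / 8 = 15800 bytes.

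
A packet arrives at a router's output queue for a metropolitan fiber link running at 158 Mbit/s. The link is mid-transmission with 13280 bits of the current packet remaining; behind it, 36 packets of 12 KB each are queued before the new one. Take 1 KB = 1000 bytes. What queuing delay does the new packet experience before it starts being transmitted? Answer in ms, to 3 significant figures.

22.0 ms

Each queued packet: L/R = 96000/158000000 = 0.607595 ms.
36 queued → 21.8734 ms.
Plus remaining 13280 bits of current packet: 0.0840506 ms.
Queuing delay = 22.0 ms.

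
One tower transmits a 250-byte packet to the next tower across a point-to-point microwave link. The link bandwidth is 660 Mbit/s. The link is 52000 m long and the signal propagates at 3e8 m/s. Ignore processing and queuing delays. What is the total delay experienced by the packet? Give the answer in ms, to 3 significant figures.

L = 250 × 8 = 2000 bits.
Transmission delay = L/R = 2000 / 660000000 = 0.0030303 ms.
Propagation delay = d/s = 52000 m / 300000000 m/s = 0.173333 ms.
Total = 0.176 ms.

0.176 ms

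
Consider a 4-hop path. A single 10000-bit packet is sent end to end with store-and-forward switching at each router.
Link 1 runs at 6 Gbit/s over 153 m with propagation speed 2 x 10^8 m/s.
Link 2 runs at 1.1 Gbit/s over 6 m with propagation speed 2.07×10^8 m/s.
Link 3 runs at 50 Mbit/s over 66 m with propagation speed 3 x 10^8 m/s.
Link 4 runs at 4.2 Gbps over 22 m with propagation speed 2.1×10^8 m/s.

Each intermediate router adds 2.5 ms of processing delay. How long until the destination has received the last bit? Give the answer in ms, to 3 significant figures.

7.71 ms

Transmission delays (L/R per hop): 0.00166667, 0.00909091, 0.2, 0.00238095 ms; sum = 0.213139 ms.
Propagation delays (d/s per hop): 0.000765, 2.89855e-05, 0.00022, 0.000104762 ms; sum = 0.00111875 ms.
Processing at 3 router(s): 3 × 2.5 ms = 7.5 ms.
End-to-end = 7.71 ms.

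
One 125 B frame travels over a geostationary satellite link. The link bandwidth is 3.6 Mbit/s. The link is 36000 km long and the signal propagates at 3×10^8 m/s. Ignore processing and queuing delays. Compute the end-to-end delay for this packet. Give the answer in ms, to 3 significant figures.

L = 125 × 8 = 1000 bits.
Transmission delay = L/R = 1000 / 3600000 = 0.277778 ms.
Propagation delay = d/s = 36000000 m / 300000000 m/s = 120 ms.
Total = 120 ms.

120 ms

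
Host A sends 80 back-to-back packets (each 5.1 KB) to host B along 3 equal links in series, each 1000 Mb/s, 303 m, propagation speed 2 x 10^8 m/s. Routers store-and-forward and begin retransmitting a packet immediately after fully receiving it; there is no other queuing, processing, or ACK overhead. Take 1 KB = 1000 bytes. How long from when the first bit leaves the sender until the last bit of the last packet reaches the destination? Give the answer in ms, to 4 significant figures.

Per-hop transmission t_tx = L/R = 40800/1000000000 = 0.0408 ms.
Per-hop propagation t_prop = 303/200000000 = 0.001515 ms.
Pipeline fill: first packet needs 3·t_tx to clear all hops; remaining 79 packets each add one t_tx.
Total = (3+80-1)·t_tx + 3·t_prop = 82·0.0408 + 3·0.001515 = 3.350 ms.

3.350 ms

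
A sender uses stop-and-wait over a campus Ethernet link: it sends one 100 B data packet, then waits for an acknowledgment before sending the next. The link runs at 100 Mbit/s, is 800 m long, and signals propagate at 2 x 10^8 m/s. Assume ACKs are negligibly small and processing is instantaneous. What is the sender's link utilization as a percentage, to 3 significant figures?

50.0 %

t_tx = L/R = 800/100000000 = 8e-06 s.
t_prop = 800/200000000 = 4e-06 s; RTT = 8e-06 s.
Cycle = t_tx + RTT = 1.6e-05 s.
Utilization = t_tx / cycle = 8e-06/1.6e-05 = 50.0 %.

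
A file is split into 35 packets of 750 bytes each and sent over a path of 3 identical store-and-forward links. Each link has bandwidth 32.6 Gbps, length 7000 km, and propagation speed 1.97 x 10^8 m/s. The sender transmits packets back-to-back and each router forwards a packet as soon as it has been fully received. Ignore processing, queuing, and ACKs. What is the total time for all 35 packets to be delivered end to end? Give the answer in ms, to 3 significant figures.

Per-hop transmission t_tx = L/R = 6000/32600000000 = 0.000184049 ms.
Per-hop propagation t_prop = 7000000/197000000 = 35.533 ms.
Pipeline fill: first packet needs 3·t_tx to clear all hops; remaining 34 packets each add one t_tx.
Total = (3+35-1)·t_tx + 3·t_prop = 37·0.000184049 + 3·35.533 = 107 ms.

107 ms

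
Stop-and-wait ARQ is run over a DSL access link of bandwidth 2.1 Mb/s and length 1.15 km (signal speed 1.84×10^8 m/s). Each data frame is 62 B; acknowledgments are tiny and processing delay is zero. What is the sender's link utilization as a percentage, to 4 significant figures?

94.97 %

t_tx = L/R = 496/2100000 = 0.00023619 s.
t_prop = 1150/184000000 = 6.25e-06 s; RTT = 1.25e-05 s.
Cycle = t_tx + RTT = 0.00024869 s.
Utilization = t_tx / cycle = 0.00023619/0.00024869 = 94.97 %.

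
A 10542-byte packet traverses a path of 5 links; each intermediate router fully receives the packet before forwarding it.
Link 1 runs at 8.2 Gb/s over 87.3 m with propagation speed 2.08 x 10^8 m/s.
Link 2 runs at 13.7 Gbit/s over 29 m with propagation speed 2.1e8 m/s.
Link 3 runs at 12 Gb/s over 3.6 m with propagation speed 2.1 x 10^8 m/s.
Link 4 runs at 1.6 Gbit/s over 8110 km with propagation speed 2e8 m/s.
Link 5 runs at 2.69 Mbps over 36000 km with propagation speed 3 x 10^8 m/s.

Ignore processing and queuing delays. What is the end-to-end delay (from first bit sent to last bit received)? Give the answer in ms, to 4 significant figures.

192.0 ms

L = 10542 × 8 = 84336 bits.
Transmission delays (L/R per hop): 0.0102849, 0.00615591, 0.007028, 0.05271, 31.3517 ms; sum = 31.4279 ms.
Propagation delays (d/s per hop): 0.000419712, 0.000138095, 1.71429e-05, 40.55, 120 ms; sum = 160.551 ms.
End-to-end = 192.0 ms.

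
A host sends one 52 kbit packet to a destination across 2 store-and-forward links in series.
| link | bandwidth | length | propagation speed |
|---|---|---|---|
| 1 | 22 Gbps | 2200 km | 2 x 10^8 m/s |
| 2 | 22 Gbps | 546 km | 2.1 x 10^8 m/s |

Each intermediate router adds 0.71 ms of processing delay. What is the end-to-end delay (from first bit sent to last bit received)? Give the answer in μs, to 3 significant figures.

14300 μs

L = 52000 bits.
Transmission delay per hop = L/R = 52000/22000000000 = 2.36364 μs; 2 hops → 4.72727 μs.
Propagation delays (d/s per hop): 11000, 2600 μs; sum = 13600 μs.
Processing at 1 router(s): 1 × 0.71 ms = 710 μs.
End-to-end = 14300 μs.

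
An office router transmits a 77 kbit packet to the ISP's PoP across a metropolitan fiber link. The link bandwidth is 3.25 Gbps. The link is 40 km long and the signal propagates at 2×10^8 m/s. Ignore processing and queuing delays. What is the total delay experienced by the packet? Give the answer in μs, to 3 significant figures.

L = 77000 bits.
Transmission delay = L/R = 77000 / 3250000000 = 23.6923 μs.
Propagation delay = d/s = 40000 m / 200000000 m/s = 200 μs.
Total = 224 μs.

224 μs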